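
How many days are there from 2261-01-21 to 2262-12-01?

January 2261: 31 − 21 = 10 days remain.
Then 22 full months totalling 668 days.
December 1, 2262: 1 day.
Total: 10 + 668 + 1 = 679 days.

679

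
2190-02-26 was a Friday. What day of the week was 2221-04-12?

Thursday

From February 26, 2190 to February 26, 2221: 31 years, of which 7 contain a Feb 29 — 24×365 + 7×366 = 11322 days.
(2200 is not a leap year (divisible by 100 but not 400).)
February 2221: 28 − 26 = 2 days remain (2221 is not a leap year, so February has 28 days).
Then March (31): 31 days.
April 1–12, 2221: 12 days.
Residual: 45 days.
Total: 11367 days.
11367 mod 7 = 6, so 6 days after Friday is Thursday.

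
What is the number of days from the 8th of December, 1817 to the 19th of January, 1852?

12460

Day-of-year of December 8, 1817: 342.
Day-of-year of January 19, 1852: 19.
1817 has 365 days, so 365 − 342 = 23 days remain in 1817.
Full years 1818–1851: 26 common + 8 leap = 26×365 + 8×366 = 12418 days.
Total: 23 + 12418 + 19 = 12460 days.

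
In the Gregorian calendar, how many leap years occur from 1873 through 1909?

8

Years divisible by 4 in [1873, 1909]: 1876, 1880, 1884, 1888, 1892, 1896, 1900, 1904, 1908.
Of these, 1900 is divisible by 100 but not 400, so not leap.
Leap years: 9 − 1 = 8.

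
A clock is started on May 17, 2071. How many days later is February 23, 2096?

Day-of-year of May 17, 2071: 137.
Day-of-year of February 23, 2096: 54.
2071 has 365 days, so 365 − 137 = 228 days remain in 2071.
Full years 2072–2095: 18 common + 6 leap = 18×365 + 6×366 = 8766 days.
Total: 228 + 8766 + 54 = 9048 days.

9048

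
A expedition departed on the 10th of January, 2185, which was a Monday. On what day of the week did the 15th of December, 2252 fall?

Wednesday

From January 10, 2185 to January 10, 2252: 67 years, of which 15 contain a Feb 29 — 52×365 + 15×366 = 24470 days.
(2200 is not a leap year (divisible by 100 but not 400).)
January 2252: 31 − 10 = 21 days remain.
Then 10 full months totalling 304 days.
December 1–15, 2252: 15 days.
Residual: 340 days.
Total: 24810 days.
24810 mod 7 = 2, so 2 days after Monday is Wednesday.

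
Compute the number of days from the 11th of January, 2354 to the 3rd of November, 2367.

Day-of-year of January 11, 2354: 11.
Day-of-year of November 3, 2367: 307.
2354 has 365 days, so 365 − 11 = 354 days remain in 2354.
Full years 2355–2366: 9 common + 3 leap = 9×365 + 3×366 = 4383 days.
Total: 354 + 4383 + 307 = 5044 days.

5044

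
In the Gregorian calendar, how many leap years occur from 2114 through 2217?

Years divisible by 4: 2116, 2120, …, 2216 — 26 in all.
Of these, 2200 is divisible by 100 but not 400, so not leap.
Leap years: 26 − 1 = 25.

25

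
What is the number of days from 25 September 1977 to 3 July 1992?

Day-of-year of September 25, 1977: 268.
Day-of-year of July 3, 1992: 185.
1977 has 365 days, so 365 − 268 = 97 days remain in 1977.
Full years 1978–1991: 11 common + 3 leap = 11×365 + 3×366 = 5113 days.
Total: 97 + 5113 + 185 = 5395 days.

5395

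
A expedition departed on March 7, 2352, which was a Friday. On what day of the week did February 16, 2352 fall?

Count forward from the earlier date (February 16, 2352) to the later (March 7, 2352):
February 2352: 29 − 16 = 13 days remain (2352 is a leap year, so February has 29 days).
March 1–7, 2352: 7 days.
Total: 13 + 7 = 20 days.
20 mod 7 = 6, so 6 days before Friday is Saturday.

Saturday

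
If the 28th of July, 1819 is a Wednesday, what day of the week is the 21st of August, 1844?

Day-of-year of July 28, 1819: 209.
Day-of-year of August 21, 1844: 234.
1819 has 365 days, so 365 − 209 = 156 days remain in 1819.
Full years 1820–1843: 18 common + 6 leap = 18×365 + 6×366 = 8766 days.
Total: 156 + 8766 + 234 = 9156 days.
9156 is a multiple of 7, so the 21st of August, 1844 falls on the same weekday: Wednesday.

Wednesday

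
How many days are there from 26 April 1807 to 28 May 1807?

32

April 1807: 30 − 26 = 4 days remain.
May 1–28, 1807: 28 days.
Total: 4 + 28 = 32 days.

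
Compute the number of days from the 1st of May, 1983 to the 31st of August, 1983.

122

May 1983: 31 − 1 = 30 days remain.
Then June (30), July (31): 30 + 31 = 61 days.
August 1–31, 1983: 31 days.
Total: 30 + 61 + 31 = 122 days.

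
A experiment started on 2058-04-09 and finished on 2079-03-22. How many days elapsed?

7652

From April 9, 2058 to April 9, 2078: 20 years, of which 5 contain a Feb 29 — 15×365 + 5×366 = 7305 days.
April 2078: 30 − 9 = 21 days remain.
Then 10 full months totalling 304 days.
March 1–22, 2079: 22 days.
Residual: 347 days.
Total: 7652 days.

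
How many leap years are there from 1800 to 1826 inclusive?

Years divisible by 4 in [1800, 1826]: 1800, 1804, 1808, 1812, 1816, 1820, 1824.
Of these, 1800 is divisible by 100 but not 400, so not leap.
Leap years: 7 − 1 = 6.

6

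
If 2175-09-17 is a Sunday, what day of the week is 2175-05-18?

Count forward from the earlier date (May 18, 2175) to the later (September 17, 2175):
May 2175: 31 − 18 = 13 days remain.
Then June (30), July (31), August (31): 30 + 31 + 31 = 92 days.
September 1–17, 2175: 17 days.
Total: 13 + 92 + 17 = 122 days.
122 mod 7 = 3, so 3 days before Sunday is Thursday.

Thursday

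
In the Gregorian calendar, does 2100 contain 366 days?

No

2100 is not a leap year (divisible by 100 but not 400).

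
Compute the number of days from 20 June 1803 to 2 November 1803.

135

June 1803: 30 − 20 = 10 days remain.
Then July (31), August (31), September (30), October (31): 31 + 31 + 30 + 31 = 123 days.
November 1–2, 1803: 2 days.
Total: 10 + 123 + 2 = 135 days.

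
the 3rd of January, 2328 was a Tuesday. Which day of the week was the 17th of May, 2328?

January 2328: 31 − 3 = 28 days remain.
Then February 2328 (29), March (31), April (30): 29 + 31 + 30 = 90 days.
May 1–17, 2328: 17 days.
Total: 28 + 90 + 17 = 135 days.
135 mod 7 = 2, so 2 days after Tuesday is Thursday.

Thursday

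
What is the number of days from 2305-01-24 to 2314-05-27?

Day-of-year of January 24, 2305: 24.
Day-of-year of May 27, 2314: 147.
2305 has 365 days, so 365 − 24 = 341 days remain in 2305.
Full years 2306–2313: 6 common + 2 leap = 6×365 + 2×366 = 2922 days.
Total: 341 + 2922 + 147 = 3410 days.

3410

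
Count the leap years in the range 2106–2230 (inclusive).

30

Years divisible by 4: 2108, 2112, …, 2228 — 31 in all.
Of these, 2200 is divisible by 100 but not 400, so not leap.
Leap years: 31 − 1 = 30.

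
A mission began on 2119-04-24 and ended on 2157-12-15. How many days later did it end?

14115

From April 24, 2119 to April 24, 2157: 38 years, of which 10 contain a Feb 29 — 28×365 + 10×366 = 13880 days.
April 2157: 30 − 24 = 6 days remain.
Then May (31), June (30), July (31), August (31), September (30), October (31), November (30): 31 + 30 + 31 + 31 + 30 + 31 + 30 = 214 days.
December 1–15, 2157: 15 days.
Residual: 235 days.
Total: 14115 days.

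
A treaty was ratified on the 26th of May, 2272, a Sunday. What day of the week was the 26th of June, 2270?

Count forward from the earlier date (June 26, 2270) to the later (May 26, 2272):
June 2270: 30 − 26 = 4 days remain.
Then 22 full months totalling 670 days.
May 1–26, 2272: 26 days.
Total: 4 + 670 + 26 = 700 days.
700 is a multiple of 7, so the 26th of June, 2270 falls on the same weekday: Sunday.

Sunday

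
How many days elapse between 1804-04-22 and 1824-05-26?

Day-of-year of April 22, 1804: 113.
Day-of-year of May 26, 1824: 147.
1804 has 366 days, so 366 − 113 = 253 days remain in 1804.
Full years 1805–1823: 15 common + 4 leap = 15×365 + 4×366 = 6939 days.
Total: 253 + 6939 + 147 = 7339 days.

7339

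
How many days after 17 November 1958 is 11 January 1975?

From November 17, 1958 to November 17, 1974: 16 years, of which 4 contain a Feb 29 — 12×365 + 4×366 = 5844 days.
November 1974: 30 − 17 = 13 days remain.
Then December (31): 31 days.
January 1–11, 1975: 11 days.
Residual: 55 days.
Total: 5899 days.

5899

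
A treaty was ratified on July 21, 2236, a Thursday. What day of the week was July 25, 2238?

July 2236: 31 − 21 = 10 days remain.
Then 23 full months totalling 699 days.
July 1–25, 2238: 25 days.
Total: 10 + 699 + 25 = 734 days.
734 mod 7 = 6, so 6 days after Thursday is Wednesday.

Wednesday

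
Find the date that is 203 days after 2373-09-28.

2374-04-19

Count 203 days after September 28, 2373:
September 2373: 30 − 28 = 2 days remain.
Then October (31), November (30), December (31), January (31), February 2374 (28), March (31): 31 + 30 + 31 + 31 + 28 + 31 = 182 days.
April 1–19, 2374: 19 days.
Total: 2 + 182 + 19 = 203 days.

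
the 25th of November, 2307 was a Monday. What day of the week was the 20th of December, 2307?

Friday

November 2307: 30 − 25 = 5 days remain.
December 1–20, 2307: 20 days.
Total: 5 + 20 = 25 days.
25 mod 7 = 4, so 4 days after Monday is Friday.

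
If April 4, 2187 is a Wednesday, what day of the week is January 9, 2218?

Friday

From April 4, 2187 to April 4, 2217: 30 years, of which 7 contain a Feb 29 — 23×365 + 7×366 = 10957 days.
(2200 is not a leap year (divisible by 100 but not 400).)
April 2217: 30 − 4 = 26 days remain.
Then May (31), June (30), July (31), August (31), September (30), October (31), November (30), December (31): 31 + 30 + 31 + 31 + 30 + 31 + 30 + 31 = 245 days.
January 1–9, 2218: 9 days.
Residual: 280 days.
Total: 11237 days.
11237 mod 7 = 2, so 2 days after Wednesday is Friday.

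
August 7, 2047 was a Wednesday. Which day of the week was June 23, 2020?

Count forward from the earlier date (June 23, 2020) to the later (August 7, 2047):
From June 23, 2020 to June 23, 2047: 27 years, of which 6 contain a Feb 29 — 21×365 + 6×366 = 9861 days.
June 2047: 30 − 23 = 7 days remain.
Then July (31): 31 days.
August 1–7, 2047: 7 days.
Residual: 45 days.
Total: 9906 days.
9906 mod 7 = 1, so 1 day before Wednesday is Tuesday.

Tuesday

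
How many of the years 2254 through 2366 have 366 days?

27

Years divisible by 4: 2256, 2260, …, 2364 — 28 in all.
Of these, 2300 is divisible by 100 but not 400, so not leap.
Leap years: 28 − 1 = 27.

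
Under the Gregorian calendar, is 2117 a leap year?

2117 is not a leap year.

No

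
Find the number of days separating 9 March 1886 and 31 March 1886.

Within March 1886: 31 − 9 = 22 days.

22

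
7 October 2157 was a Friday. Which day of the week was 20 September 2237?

From October 7, 2157 to October 7, 2236: 79 years, of which 19 contain a Feb 29 — 60×365 + 19×366 = 28854 days.
(2200 is not a leap year (divisible by 100 but not 400).)
October 2236: 31 − 7 = 24 days remain.
Then 10 full months totalling 304 days.
September 1–20, 2237: 20 days.
Residual: 348 days.
Total: 29202 days.
29202 mod 7 = 5, so 5 days after Friday is Wednesday.

Wednesday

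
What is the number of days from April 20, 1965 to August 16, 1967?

April 20, 1965 → April 20, 1966: 365 days.
April 20, 1966 → April 20, 1967: 365 days.
April 1967: 30 − 20 = 10 days remain.
Then May (31), June (30), July (31): 31 + 30 + 31 = 92 days.
August 1–16, 1967: 16 days.
Residual: 118 days.
Total: 848 days.

848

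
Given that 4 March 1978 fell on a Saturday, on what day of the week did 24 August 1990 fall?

Friday

From March 4, 1978 to March 4, 1990: 12 years, of which 3 contain a Feb 29 — 9×365 + 3×366 = 4383 days.
March 1990: 31 − 4 = 27 days remain.
Then April (30), May (31), June (30), July (31): 30 + 31 + 30 + 31 = 122 days.
August 1–24, 1990: 24 days.
Residual: 173 days.
Total: 4556 days.
4556 mod 7 = 6, so 6 days after Saturday is Friday.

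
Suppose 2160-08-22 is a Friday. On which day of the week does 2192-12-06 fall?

From August 22, 2160 to August 22, 2192: 32 years, of which 8 contain a Feb 29 — 24×365 + 8×366 = 11688 days.
August 2192: 31 − 22 = 9 days remain.
Then September (30), October (31), November (30): 30 + 31 + 30 = 91 days.
December 1–6, 2192: 6 days.
Residual: 106 days.
Total: 11794 days.
11794 mod 7 = 6, so 6 days after Friday is Thursday.

Thursday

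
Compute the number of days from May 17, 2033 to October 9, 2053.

7450

From May 17, 2033 to May 17, 2053: 20 years, of which 5 contain a Feb 29 — 15×365 + 5×366 = 7305 days.
May 2053: 31 − 17 = 14 days remain.
Then June (30), July (31), August (31), September (30): 30 + 31 + 31 + 30 = 122 days.
October 1–9, 2053: 9 days.
Residual: 145 days.
Total: 7450 days.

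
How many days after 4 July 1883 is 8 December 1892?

From July 4, 1883 to July 4, 1892: 9 years, of which 3 contain a Feb 29 — 6×365 + 3×366 = 3288 days.
July 1892: 31 − 4 = 27 days remain.
Then August (31), September (30), October (31), November (30): 31 + 30 + 31 + 30 = 122 days.
December 1–8, 1892: 8 days.
Residual: 157 days.
Total: 3445 days.

3445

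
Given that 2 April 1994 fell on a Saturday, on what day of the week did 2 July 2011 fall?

Saturday

From April 2, 1994 to April 2, 2011: 17 years, of which 4 contain a Feb 29 — 13×365 + 4×366 = 6209 days.
(2000 is a leap year (divisible by 400).)
April 2011: 30 − 2 = 28 days remain.
Then May (31), June (30): 31 + 30 = 61 days.
July 1–2, 2011: 2 days.
Residual: 91 days.
Total: 6300 days.
6300 is a multiple of 7, so 2 July 2011 falls on the same weekday: Saturday.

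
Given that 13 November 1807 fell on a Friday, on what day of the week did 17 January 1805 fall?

Thursday

Count forward from the earlier date (January 17, 1805) to the later (November 13, 1807):
Day-of-year of January 17, 1805: 17.
Day-of-year of November 13, 1807: 317.
1805 has 365 days, so 365 − 17 = 348 days remain in 1805.
Full years: 1806: 365. Sum = 365.
Total: 348 + 365 + 317 = 1030 days.
1030 mod 7 = 1, so 1 day before Friday is Thursday.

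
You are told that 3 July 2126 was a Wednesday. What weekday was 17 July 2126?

Wednesday

Within July 2126: 17 − 3 = 14 days.
14 is a multiple of 7, so 17 July 2126 falls on the same weekday: Wednesday.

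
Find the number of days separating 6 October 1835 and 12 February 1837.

October 6, 1835 → October 6, 1836: 366 days (1836 is a leap year).
October 1836: 31 − 6 = 25 days remain.
Then November (30), December (31), January (31): 30 + 31 + 31 = 92 days.
February 1–12, 1837: 12 days (1837 is not a leap year).
Residual: 129 days.
Total: 495 days.

495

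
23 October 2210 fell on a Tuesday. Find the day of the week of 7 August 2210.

Count forward from the earlier date (August 7, 2210) to the later (October 23, 2210):
August 2210: 31 − 7 = 24 days remain.
Then September (30): 30 days.
October 1–23, 2210: 23 days.
Total: 24 + 30 + 23 = 77 days.
77 is a multiple of 7, so 7 August 2210 falls on the same weekday: Tuesday.

Tuesday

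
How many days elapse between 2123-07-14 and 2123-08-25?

July 2123: 31 − 14 = 17 days remain.
August 1–25, 2123: 25 days.
Total: 17 + 25 = 42 days.

42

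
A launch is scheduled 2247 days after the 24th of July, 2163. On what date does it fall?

the 17th of September, 2169

Count 2247 days after July 24, 2163:
July 24, 2163 → July 24, 2164: 366 days (2164 is a leap year).
July 24, 2164 → July 24, 2165: 365 days.
July 24, 2165 → July 24, 2166: 365 days.
July 24, 2166 → July 24, 2167: 365 days.
July 24, 2167 → July 24, 2168: 366 days (2168 is a leap year).
July 24, 2168 → July 24, 2169: 365 days.
July 2169: 31 − 24 = 7 days remain.
Then August (31): 31 days.
September 1–17, 2169: 17 days.
Residual: 55 days.
Total: 2247 days.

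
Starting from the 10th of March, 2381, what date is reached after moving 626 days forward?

the 26th of November, 2382

Count 626 days after March 10, 2381:
March 2381: 31 − 10 = 21 days remain.
Then 19 full months totalling 579 days.
November 1–26, 2382: 26 days.
Total: 21 + 579 + 26 = 626 days.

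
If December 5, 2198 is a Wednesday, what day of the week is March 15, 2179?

Monday

Count forward from the earlier date (March 15, 2179) to the later (December 5, 2198):
Day-of-year of March 15, 2179: 74.
Day-of-year of December 5, 2198: 339.
2179 has 365 days, so 365 − 74 = 291 days remain in 2179.
Full years 2180–2197: 13 common + 5 leap = 13×365 + 5×366 = 6575 days.
Total: 291 + 6575 + 339 = 7205 days.
7205 mod 7 = 2, so 2 days before Wednesday is Monday.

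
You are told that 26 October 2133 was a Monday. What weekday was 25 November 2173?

Thursday

From October 26, 2133 to October 26, 2173: 40 years, of which 10 contain a Feb 29 — 30×365 + 10×366 = 14610 days.
October 2173: 31 − 26 = 5 days remain.
November 1–25, 2173: 25 days.
Residual: 30 days.
Total: 14640 days.
14640 mod 7 = 3, so 3 days after Monday is Thursday.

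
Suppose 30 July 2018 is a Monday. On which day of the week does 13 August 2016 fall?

Count forward from the earlier date (August 13, 2016) to the later (July 30, 2018):
August 13, 2016 → August 13, 2017: 365 days.
August 2017: 31 − 13 = 18 days remain.
Then 10 full months totalling 303 days.
July 1–30, 2018: 30 days.
Residual: 351 days.
Total: 716 days.
716 mod 7 = 2, so 2 days before Monday is Saturday.

Saturday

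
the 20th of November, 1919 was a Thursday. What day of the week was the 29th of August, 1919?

Friday

Count forward from the earlier date (August 29, 1919) to the later (November 20, 1919):
August 1919: 31 − 29 = 2 days remain.
Then September (30), October (31): 30 + 31 = 61 days.
November 1–20, 1919: 20 days.
Total: 2 + 61 + 20 = 83 days.
83 mod 7 = 6, so 6 days before Thursday is Friday.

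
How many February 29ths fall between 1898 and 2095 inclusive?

48

Years divisible by 4: 1900, 1904, …, 2092 — 49 in all.
Of these, 1900 is divisible by 100 but not 400, so not leap.
2000 is divisible by 400, so still leap.
Leap years: 49 − 1 = 48.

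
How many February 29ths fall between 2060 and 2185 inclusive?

31

Years divisible by 4: 2060, 2064, …, 2184 — 32 in all.
Of these, 2100 is divisible by 100 but not 400, so not leap.
Leap years: 32 − 1 = 31.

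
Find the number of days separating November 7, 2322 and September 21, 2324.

Day-of-year of November 7, 2322: 311.
Day-of-year of September 21, 2324: 265.
2322 has 365 days, so 365 − 311 = 54 days remain in 2322.
Full years: 2323: 365. Sum = 365.
Total: 54 + 365 + 265 = 684 days.

684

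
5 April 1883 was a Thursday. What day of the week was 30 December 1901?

From April 5, 1883 to April 5, 1901: 18 years, of which 4 contain a Feb 29 — 14×365 + 4×366 = 6574 days.
(1900 is not a leap year (divisible by 100 but not 400).)
April 1901: 30 − 5 = 25 days remain.
Then May (31), June (30), July (31), August (31), September (30), October (31), November (30): 31 + 30 + 31 + 31 + 30 + 31 + 30 = 214 days.
December 1–30, 1901: 30 days.
Residual: 269 days.
Total: 6843 days.
6843 mod 7 = 4, so 4 days after Thursday is Monday.

Monday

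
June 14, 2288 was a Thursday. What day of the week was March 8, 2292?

June 14, 2288 → June 14, 2289: 365 days.
June 14, 2289 → June 14, 2290: 365 days.
June 14, 2290 → June 14, 2291: 365 days.
June 2291: 30 − 14 = 16 days remain.
Then July (31), August (31), September (30), October (31), November (30), December (31), January (31), February 2292 (29): 31 + 31 + 30 + 31 + 30 + 31 + 31 + 29 = 244 days.
March 1–8, 2292: 8 days.
Residual: 268 days.
Total: 1363 days.
1363 mod 7 = 5, so 5 days after Thursday is Tuesday.

Tuesday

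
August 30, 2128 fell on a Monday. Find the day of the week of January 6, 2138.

Monday

Day-of-year of August 30, 2128: 243.
Day-of-year of January 6, 2138: 6.
2128 has 366 days, so 366 − 243 = 123 days remain in 2128.
Full years 2129–2137: 7 common + 2 leap = 7×365 + 2×366 = 3287 days.
Total: 123 + 3287 + 6 = 3416 days.
3416 is a multiple of 7, so January 6, 2138 falls on the same weekday: Monday.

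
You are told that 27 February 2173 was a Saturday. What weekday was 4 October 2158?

Count forward from the earlier date (October 4, 2158) to the later (February 27, 2173):
Day-of-year of October 4, 2158: 277.
Day-of-year of February 27, 2173: 58.
2158 has 365 days, so 365 − 277 = 88 days remain in 2158.
Full years 2159–2172: 10 common + 4 leap = 10×365 + 4×366 = 5114 days.
Total: 88 + 5114 + 58 = 5260 days.
5260 mod 7 = 3, so 3 days before Saturday is Wednesday.

Wednesday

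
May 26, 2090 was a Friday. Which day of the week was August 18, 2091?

Saturday

Day-of-year of May 26, 2090: 146.
Day-of-year of August 18, 2091: 230.
2090 has 365 days, so 365 − 146 = 219 days remain in 2090.
Total: 219 + 230 = 449 days.
449 mod 7 = 1, so 1 day after Friday is Saturday.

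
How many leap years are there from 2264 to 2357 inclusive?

23

Years divisible by 4: 2264, 2268, …, 2356 — 24 in all.
Of these, 2300 is divisible by 100 but not 400, so not leap.
Leap years: 24 − 1 = 23.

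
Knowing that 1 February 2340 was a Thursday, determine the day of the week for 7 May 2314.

Thursday

Count forward from the earlier date (May 7, 2314) to the later (February 1, 2340):
From May 7, 2314 to May 7, 2339: 25 years, of which 6 contain a Feb 29 — 19×365 + 6×366 = 9131 days.
May 2339: 31 − 7 = 24 days remain.
Then June (30), July (31), August (31), September (30), October (31), November (30), December (31), January (31): 30 + 31 + 31 + 30 + 31 + 30 + 31 + 31 = 245 days.
February 1, 2340: 1 day (2340 is a leap year).
Residual: 270 days.
Total: 9401 days.
9401 is a multiple of 7, so 7 May 2314 falls on the same weekday: Thursday.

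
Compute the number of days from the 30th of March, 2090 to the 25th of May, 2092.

787

Day-of-year of March 30, 2090: 89.
Day-of-year of May 25, 2092: 146.
2090 has 365 days, so 365 − 89 = 276 days remain in 2090.
Full years: 2091: 365. Sum = 365.
Total: 276 + 365 + 146 = 787 days.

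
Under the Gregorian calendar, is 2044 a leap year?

Yes

2044 is a leap year.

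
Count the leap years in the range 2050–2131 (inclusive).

Years divisible by 4: 2052, 2056, …, 2128 — 20 in all.
Of these, 2100 is divisible by 100 but not 400, so not leap.
Leap years: 20 − 1 = 19.

19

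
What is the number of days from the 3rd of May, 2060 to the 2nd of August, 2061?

May 2060: 31 − 3 = 28 days remain.
Then 14 full months totalling 426 days.
August 1–2, 2061: 2 days.
Total: 28 + 426 + 2 = 456 days.

456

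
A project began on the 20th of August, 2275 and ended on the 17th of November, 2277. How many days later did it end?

Day-of-year of August 20, 2275: 232.
Day-of-year of November 17, 2277: 321.
2275 has 365 days, so 365 − 232 = 133 days remain in 2275.
Full years: 2276: 366. Sum = 366.
Total: 133 + 366 + 321 = 820 days.

820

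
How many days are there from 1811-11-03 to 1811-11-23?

Within November 1811: 23 − 3 = 20 days.

20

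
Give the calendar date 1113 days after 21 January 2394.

7 February 2397

Count 1113 days after January 21, 2394:
January 21, 2394 → January 21, 2395: 365 days.
January 21, 2395 → January 21, 2396: 365 days.
January 21, 2396 → January 21, 2397: 366 days (2396 is a leap year).
January 2397: 31 − 21 = 10 days remain.
February 1–7, 2397: 7 days (2397 is not a leap year).
Residual: 17 days.
Total: 1113 days.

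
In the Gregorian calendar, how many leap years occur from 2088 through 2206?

28

Years divisible by 4: 2088, 2092, …, 2204 — 30 in all.
Of these, 2100, 2200 are divisible by 100 but not 400, so not leap.
Leap years: 30 − 2 = 28.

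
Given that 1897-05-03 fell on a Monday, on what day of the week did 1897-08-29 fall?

Sunday

May 1897: 31 − 3 = 28 days remain.
Then June (30), July (31): 30 + 31 = 61 days.
August 1–29, 1897: 29 days.
Total: 28 + 61 + 29 = 118 days.
118 mod 7 = 6, so 6 days after Monday is Sunday.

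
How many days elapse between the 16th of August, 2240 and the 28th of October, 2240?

73

August 2240: 31 − 16 = 15 days remain.
Then September (30): 30 days.
October 1–28, 2240: 28 days.
Total: 15 + 30 + 28 = 73 days.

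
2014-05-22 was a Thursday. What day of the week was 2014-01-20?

Count forward from the earlier date (January 20, 2014) to the later (May 22, 2014):
January 2014: 31 − 20 = 11 days remain.
Then February 2014 (28), March (31), April (30): 28 + 31 + 30 = 89 days.
May 1–22, 2014: 22 days.
Total: 11 + 89 + 22 = 122 days.
122 mod 7 = 3, so 3 days before Thursday is Monday.

Monday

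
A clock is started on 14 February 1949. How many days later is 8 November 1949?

February 1949: 28 − 14 = 14 days remain (1949 is not a leap year, so February has 28 days).
Then March (31), April (30), May (31), June (30), July (31), August (31), September (30), October (31): 31 + 30 + 31 + 30 + 31 + 31 + 30 + 31 = 245 days.
November 1–8, 1949: 8 days.
Total: 14 + 245 + 8 = 267 days.

267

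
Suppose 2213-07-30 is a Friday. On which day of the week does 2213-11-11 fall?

July 2213: 31 − 30 = 1 day remains.
Then August (31), September (30), October (31): 31 + 30 + 31 = 92 days.
November 1–11, 2213: 11 days.
Total: 1 + 92 + 11 = 104 days.
104 mod 7 = 6, so 6 days after Friday is Thursday.

Thursday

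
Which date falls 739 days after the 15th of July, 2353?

the 24th of July, 2355

Count 739 days after July 15, 2353:
Day-of-year of July 15, 2353: 196.
Day-of-year of July 24, 2355: 205.
2353 has 365 days, so 365 − 196 = 169 days remain in 2353.
Full years: 2354: 365. Sum = 365.
Total: 169 + 365 + 205 = 739 days.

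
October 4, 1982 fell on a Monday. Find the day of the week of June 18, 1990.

Day-of-year of October 4, 1982: 277.
Day-of-year of June 18, 1990: 169.
1982 has 365 days, so 365 − 277 = 88 days remain in 1982.
Full years 1983–1989: 5 common + 2 leap = 5×365 + 2×366 = 2557 days.
Total: 88 + 2557 + 169 = 2814 days.
2814 is a multiple of 7, so June 18, 1990 falls on the same weekday: Monday.

Monday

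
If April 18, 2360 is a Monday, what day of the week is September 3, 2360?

Saturday

April 2360: 30 − 18 = 12 days remain.
Then May (31), June (30), July (31), August (31): 31 + 30 + 31 + 31 = 123 days.
September 1–3, 2360: 3 days.
Total: 12 + 123 + 3 = 138 days.
138 mod 7 = 5, so 5 days after Monday is Saturday.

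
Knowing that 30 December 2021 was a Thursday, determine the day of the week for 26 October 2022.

December 2021: 31 − 30 = 1 day remains.
Then 9 full months totalling 273 days.
October 1–26, 2022: 26 days.
Residual: 300 days.
Total: 300 days.
300 mod 7 = 6, so 6 days after Thursday is Wednesday.

Wednesday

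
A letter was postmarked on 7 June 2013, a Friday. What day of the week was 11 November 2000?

Saturday

Count forward from the earlier date (November 11, 2000) to the later (June 7, 2013):
Day-of-year of November 11, 2000: 316.
Day-of-year of June 7, 2013: 158.
2000 has 366 days, so 366 − 316 = 50 days remain in 2000.
Full years 2001–2012: 9 common + 3 leap = 9×365 + 3×366 = 4383 days.
Total: 50 + 4383 + 158 = 4591 days.
4591 mod 7 = 6, so 6 days before Friday is Saturday.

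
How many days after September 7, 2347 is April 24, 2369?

From September 7, 2347 to September 7, 2368: 21 years, of which 6 contain a Feb 29 — 15×365 + 6×366 = 7671 days.
September 2368: 30 − 7 = 23 days remain.
Then October (31), November (30), December (31), January (31), February 2369 (28), March (31): 31 + 30 + 31 + 31 + 28 + 31 = 182 days.
April 1–24, 2369: 24 days.
Residual: 229 days.
Total: 7900 days.

7900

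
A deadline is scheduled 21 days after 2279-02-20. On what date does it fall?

2279-03-13

Count 21 days after February 20, 2279:
February 2279: 28 − 20 = 8 days remain (2279 is not a leap year, so February has 28 days).
March 1–13, 2279: 13 days.
Total: 8 + 13 = 21 days.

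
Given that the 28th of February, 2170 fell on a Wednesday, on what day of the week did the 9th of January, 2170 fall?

Count forward from the earlier date (January 9, 2170) to the later (February 28, 2170):
January 2170: 31 − 9 = 22 days remain.
February 1–28, 2170: 28 days (2170 is not a leap year).
Total: 22 + 28 = 50 days.
50 mod 7 = 1, so 1 day before Wednesday is Tuesday.

Tuesday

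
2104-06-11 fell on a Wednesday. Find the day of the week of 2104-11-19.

June 2104: 30 − 11 = 19 days remain.
Then July (31), August (31), September (30), October (31): 31 + 31 + 30 + 31 = 123 days.
November 1–19, 2104: 19 days.
Total: 19 + 123 + 19 = 161 days.
161 is a multiple of 7, so 2104-11-19 falls on the same weekday: Wednesday.

Wednesday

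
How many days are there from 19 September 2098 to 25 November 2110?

4449

From September 19, 2098 to September 19, 2110: 12 years, of which 2 contain a Feb 29 — 10×365 + 2×366 = 4382 days.
(2100 is not a leap year (divisible by 100 but not 400).)
September 2110: 30 − 19 = 11 days remain.
Then October (31): 31 days.
November 1–25, 2110: 25 days.
Residual: 67 days.
Total: 4449 days.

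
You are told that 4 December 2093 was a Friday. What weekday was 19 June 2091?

Tuesday

Count forward from the earlier date (June 19, 2091) to the later (December 4, 2093):
June 2091: 30 − 19 = 11 days remain.
Then 29 full months totalling 884 days.
December 1–4, 2093: 4 days.
Total: 11 + 884 + 4 = 899 days.
899 mod 7 = 3, so 3 days before Friday is Tuesday.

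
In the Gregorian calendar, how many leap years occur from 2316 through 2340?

Years divisible by 4 in [2316, 2340]: 2316, 2320, 2324, 2328, 2332, 2336, 2340.
No century exceptions apply. Count: 7.

7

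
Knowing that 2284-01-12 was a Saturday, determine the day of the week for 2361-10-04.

Wednesday

Day-of-year of January 12, 2284: 12.
Day-of-year of October 4, 2361: 277.
2284 has 366 days, so 366 − 12 = 354 days remain in 2284.
Full years 2285–2360: 58 common + 18 leap = 58×365 + 18×366 = 27758 days.
Total: 354 + 27758 + 277 = 28389 days.
28389 mod 7 = 4, so 4 days after Saturday is Wednesday.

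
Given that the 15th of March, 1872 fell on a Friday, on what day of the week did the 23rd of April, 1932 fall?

From March 15, 1872 to March 15, 1932: 60 years, of which 14 contain a Feb 29 — 46×365 + 14×366 = 21914 days.
(1900 is not a leap year (divisible by 100 but not 400).)
March 1932: 31 − 15 = 16 days remain.
April 1–23, 1932: 23 days.
Residual: 39 days.
Total: 21953 days.
21953 mod 7 = 1, so 1 day after Friday is Saturday.

Saturday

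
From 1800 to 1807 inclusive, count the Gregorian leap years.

1

Years divisible by 4 in [1800, 1807]: 1800, 1804.
Of these, 1800 is divisible by 100 but not 400, so not leap.
Leap years: 2 − 1 = 1.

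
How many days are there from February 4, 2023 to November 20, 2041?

Day-of-year of February 4, 2023: 35.
Day-of-year of November 20, 2041: 324.
2023 has 365 days, so 365 − 35 = 330 days remain in 2023.
Full years 2024–2040: 12 common + 5 leap = 12×365 + 5×366 = 6210 days.
Total: 330 + 6210 + 324 = 6864 days.

6864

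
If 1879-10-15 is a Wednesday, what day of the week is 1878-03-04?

Monday

Count forward from the earlier date (March 4, 1878) to the later (October 15, 1879):
March 1878: 31 − 4 = 27 days remain.
Then 18 full months totalling 548 days.
October 1–15, 1879: 15 days.
Total: 27 + 548 + 15 = 590 days.
590 mod 7 = 2, so 2 days before Wednesday is Monday.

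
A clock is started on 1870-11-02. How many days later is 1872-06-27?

603

November 1870: 30 − 2 = 28 days remain.
Then 18 full months totalling 548 days.
June 1–27, 1872: 27 days.
Total: 28 + 548 + 27 = 603 days.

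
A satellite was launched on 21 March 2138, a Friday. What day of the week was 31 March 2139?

March 21, 2138 → March 21, 2139: 365 days.
Within March 2139: 31 − 21 = 10 days.
Total: 375 days.
375 mod 7 = 4, so 4 days after Friday is Tuesday.

Tuesday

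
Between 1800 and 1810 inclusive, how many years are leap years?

Years divisible by 4 in [1800, 1810]: 1800, 1804, 1808.
Of these, 1800 is divisible by 100 but not 400, so not leap.
Leap years: 3 − 1 = 2.

2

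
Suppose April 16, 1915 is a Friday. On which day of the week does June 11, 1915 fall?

Friday

April 1915: 30 − 16 = 14 days remain.
Then May (31): 31 days.
June 1–11, 1915: 11 days.
Total: 14 + 31 + 11 = 56 days.
56 is a multiple of 7, so June 11, 1915 falls on the same weekday: Friday.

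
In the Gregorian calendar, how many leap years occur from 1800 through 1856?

Years divisible by 4: 1800, 1804, …, 1856 — 15 in all.
Of these, 1800 is divisible by 100 but not 400, so not leap.
Leap years: 15 − 1 = 14.

14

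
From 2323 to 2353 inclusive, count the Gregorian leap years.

Years divisible by 4 in [2323, 2353]: 2324, 2328, 2332, 2336, 2340, 2344, 2348, 2352.
No century exceptions apply. Count: 8.

8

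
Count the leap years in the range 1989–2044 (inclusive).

Years divisible by 4: 1992, 1996, …, 2044 — 14 in all.
2000 is divisible by 400, so still leap.
No century exceptions apply. Count: 14.

14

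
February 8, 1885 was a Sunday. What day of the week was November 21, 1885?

Saturday

February 1885: 28 − 8 = 20 days remain (1885 is not a leap year, so February has 28 days).
Then March (31), April (30), May (31), June (30), July (31), August (31), September (30), October (31): 31 + 30 + 31 + 30 + 31 + 31 + 30 + 31 = 245 days.
November 1–21, 1885: 21 days.
Total: 20 + 245 + 21 = 286 days.
286 mod 7 = 6, so 6 days after Sunday is Saturday.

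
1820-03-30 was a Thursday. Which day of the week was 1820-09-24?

Sunday

March 1820: 31 − 30 = 1 day remains.
Then April (30), May (31), June (30), July (31), August (31): 30 + 31 + 30 + 31 + 31 = 153 days.
September 1–24, 1820: 24 days.
Total: 1 + 153 + 24 = 178 days.
178 mod 7 = 3, so 3 days after Thursday is Sunday.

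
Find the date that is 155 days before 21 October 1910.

19 May 1910

Count 155 days before October 21, 1910:
May 1910: 31 − 19 = 12 days remain.
Then June (30), July (31), August (31), September (30): 30 + 31 + 31 + 30 = 122 days.
October 1–21, 1910: 21 days.
Total: 12 + 122 + 21 = 155 days.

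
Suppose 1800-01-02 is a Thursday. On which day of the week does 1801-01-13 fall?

Tuesday

January 1800: 31 − 2 = 29 days remain.
Then 11 full months totalling 334 days.
January 1–13, 1801: 13 days.
Total: 29 + 334 + 13 = 376 days.
376 mod 7 = 5, so 5 days after Thursday is Tuesday.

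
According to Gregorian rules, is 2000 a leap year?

2000 is a leap year (divisible by 400).

Yes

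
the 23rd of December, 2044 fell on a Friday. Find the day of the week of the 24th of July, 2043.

Friday

Count forward from the earlier date (July 24, 2043) to the later (December 23, 2044):
July 24, 2043 → July 24, 2044: 366 days (2044 is a leap year).
July 2044: 31 − 24 = 7 days remain.
Then August (31), September (30), October (31), November (30): 31 + 30 + 31 + 30 = 122 days.
December 1–23, 2044: 23 days.
Residual: 152 days.
Total: 518 days.
518 is a multiple of 7, so the 24th of July, 2043 falls on the same weekday: Friday.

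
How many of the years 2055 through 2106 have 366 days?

Years divisible by 4: 2056, 2060, …, 2104 — 13 in all.
Of these, 2100 is divisible by 100 but not 400, so not leap.
Leap years: 13 − 1 = 12.

12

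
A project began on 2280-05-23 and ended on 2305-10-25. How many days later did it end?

9285

From May 23, 2280 to May 23, 2305: 25 years, of which 5 contain a Feb 29 — 20×365 + 5×366 = 9130 days.
(2300 is not a leap year (divisible by 100 but not 400).)
May 2305: 31 − 23 = 8 days remain.
Then June (30), July (31), August (31), September (30): 30 + 31 + 31 + 30 = 122 days.
October 1–25, 2305: 25 days.
Residual: 155 days.
Total: 9285 days.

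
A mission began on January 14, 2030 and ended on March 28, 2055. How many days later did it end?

From January 14, 2030 to January 14, 2055: 25 years, of which 6 contain a Feb 29 — 19×365 + 6×366 = 9131 days.
January 2055: 31 − 14 = 17 days remain.
Then February 2055 (28): 28 days.
March 1–28, 2055: 28 days.
Residual: 73 days.
Total: 9204 days.

9204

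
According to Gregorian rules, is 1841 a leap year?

No

1841 is not a leap year.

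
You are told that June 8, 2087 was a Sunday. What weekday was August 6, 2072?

Count forward from the earlier date (August 6, 2072) to the later (June 8, 2087):
From August 6, 2072 to August 6, 2086: 14 years, of which 3 contain a Feb 29 — 11×365 + 3×366 = 5113 days.
August 2086: 31 − 6 = 25 days remain.
Then 9 full months totalling 273 days.
June 1–8, 2087: 8 days.
Residual: 306 days.
Total: 5419 days.
5419 mod 7 = 1, so 1 day before Sunday is Saturday.

Saturday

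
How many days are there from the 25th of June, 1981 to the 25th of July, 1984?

1126

June 25, 1981 → June 25, 1982: 365 days.
June 25, 1982 → June 25, 1983: 365 days.
June 25, 1983 → June 25, 1984: 366 days (1984 is a leap year).
June 1984: 30 − 25 = 5 days remain.
July 1–25, 1984: 25 days.
Residual: 30 days.
Total: 1126 days.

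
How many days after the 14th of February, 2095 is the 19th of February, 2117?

Day-of-year of February 14, 2095: 45.
Day-of-year of February 19, 2117: 50.
2095 has 365 days, so 365 − 45 = 320 days remain in 2095.
Full years 2096–2116: 16 common + 5 leap = 16×365 + 5×366 = 7670 days.
Total: 320 + 7670 + 50 = 8040 days.

8040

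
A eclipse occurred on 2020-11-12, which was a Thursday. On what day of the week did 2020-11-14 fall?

Saturday

Within November 2020: 14 − 12 = 2 days.
2 mod 7 = 2, so 2 days after Thursday is Saturday.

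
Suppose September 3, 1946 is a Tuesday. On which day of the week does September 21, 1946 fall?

Within September 1946: 21 − 3 = 18 days.
18 mod 7 = 4, so 4 days after Tuesday is Saturday.

Saturday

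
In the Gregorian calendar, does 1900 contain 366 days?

No

1900 is not a leap year (divisible by 100 but not 400).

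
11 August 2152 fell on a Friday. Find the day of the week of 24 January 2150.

Saturday

Count forward from the earlier date (January 24, 2150) to the later (August 11, 2152):
Day-of-year of January 24, 2150: 24.
Day-of-year of August 11, 2152: 224.
2150 has 365 days, so 365 − 24 = 341 days remain in 2150.
Full years: 2151: 365. Sum = 365.
Total: 341 + 365 + 224 = 930 days.
930 mod 7 = 6, so 6 days before Friday is Saturday.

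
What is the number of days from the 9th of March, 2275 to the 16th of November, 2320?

Day-of-year of March 9, 2275: 68.
Day-of-year of November 16, 2320: 321.
2275 has 365 days, so 365 − 68 = 297 days remain in 2275.
Full years 2276–2319: 34 common + 10 leap = 34×365 + 10×366 = 16070 days.
Total: 297 + 16070 + 321 = 16688 days.

16688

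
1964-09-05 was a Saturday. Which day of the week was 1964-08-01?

Count forward from the earlier date (August 1, 1964) to the later (September 5, 1964):
August 1964: 31 − 1 = 30 days remain.
September 1–5, 1964: 5 days.
Total: 30 + 5 = 35 days.
35 is a multiple of 7, so 1964-08-01 falls on the same weekday: Saturday.

Saturday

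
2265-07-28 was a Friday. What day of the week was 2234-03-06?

Thursday

Count forward from the earlier date (March 6, 2234) to the later (July 28, 2265):
Day-of-year of March 6, 2234: 65.
Day-of-year of July 28, 2265: 209.
2234 has 365 days, so 365 − 65 = 300 days remain in 2234.
Full years 2235–2264: 22 common + 8 leap = 22×365 + 8×366 = 10958 days.
Total: 300 + 10958 + 209 = 11467 days.
11467 mod 7 = 1, so 1 day before Friday is Thursday.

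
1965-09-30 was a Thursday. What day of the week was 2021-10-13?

Day-of-year of September 30, 1965: 273.
Day-of-year of October 13, 2021: 286.
1965 has 365 days, so 365 − 273 = 92 days remain in 1965.
Full years 1966–2020: 41 common + 14 leap = 41×365 + 14×366 = 20089 days.
Total: 92 + 20089 + 286 = 20467 days.
20467 mod 7 = 6, so 6 days after Thursday is Wednesday.

Wednesday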